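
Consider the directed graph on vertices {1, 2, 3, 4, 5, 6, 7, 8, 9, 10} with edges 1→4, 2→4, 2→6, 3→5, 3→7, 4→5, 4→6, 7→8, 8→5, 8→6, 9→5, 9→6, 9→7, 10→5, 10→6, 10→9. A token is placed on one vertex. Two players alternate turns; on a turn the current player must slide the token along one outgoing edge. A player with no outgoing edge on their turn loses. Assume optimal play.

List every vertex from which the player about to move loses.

Classify positions by backward induction: terminal positions (no move available) are L. From any other position, the mover wins iff some move reaches an L.
Every edge goes from a vertex to one that appears earlier in the order 6, 5, 4, 8, 2, 7, 3, 1, 9, 10, so processing vertices in that order labels each vertex after all of its successors.
6: no outgoing edge → L
5: no outgoing edge → L
4: W (go to 5, an L position)
8: W (go to 5, an L position)
2: W (go to 6, an L position)
7: L (sole option 8(W) is W)
3: W (go to 7, an L position)
1: L (sole option 4(W) is W)
9: W (go to 7, an L position)
10: W (go to 5, an L position)
The losing starting vertices are exactly the entries labelled L in this table (4 of them).

1, 5, 6, 7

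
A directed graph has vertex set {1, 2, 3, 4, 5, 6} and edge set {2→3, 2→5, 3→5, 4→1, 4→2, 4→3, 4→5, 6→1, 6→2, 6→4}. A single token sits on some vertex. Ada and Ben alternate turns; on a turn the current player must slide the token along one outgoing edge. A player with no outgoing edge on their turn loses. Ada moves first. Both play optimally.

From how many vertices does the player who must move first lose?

2

Use the standard recursion: the mover loses at a terminal position; elsewhere, the mover wins exactly when some move hands the opponent an L position.
Every edge goes from a vertex to one that appears earlier in the order 1, 5, 3, 2, 4, 6, so processing vertices in that order labels each vertex after all of its successors.
1: no outgoing edge → L
5: no outgoing edge → L
3: reaches L-position 5 → W
2: reaches L-position 5 → W
4: reaches L-position 5 → W
6: reaches L-position 1 → W
The L vertices are 1, 5; that is 2 in all.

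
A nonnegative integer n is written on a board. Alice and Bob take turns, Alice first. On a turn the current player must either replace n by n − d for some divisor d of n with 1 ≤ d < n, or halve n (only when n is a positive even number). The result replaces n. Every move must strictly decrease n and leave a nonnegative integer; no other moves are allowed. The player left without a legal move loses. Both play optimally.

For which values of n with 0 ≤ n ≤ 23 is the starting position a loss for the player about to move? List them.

0, 1, 3, 5, 7, 9, 11, 13, 15, 17, 19, 21, 23

Classify positions by backward induction: terminal positions (no move available) are L. From any other position, the mover wins iff some move reaches an L.
n=0: no move → L
n=1: no move → L
n=2: reaches L-position 1 → W
n=3: only reaches 2(W), which is W → L
n=4: reaches L-position 3 → W
n=5: only reaches 4(W), which is W → L
n=6: reaches L-position 3 → W
n=7: only reaches 6(W), which is W → L
n=8: reaches L-position 7 → W
n=9: only reaches 6(W), 8(W), all W → L
n=10: reaches L-position 5 → W
n=11: only reaches 10(W), which is W → L
n=12: reaches L-position 9 → W
n=13: only reaches 12(W), which is W → L
n=14: reaches L-position 7 → W
n=15: only reaches 10(W), 12(W), 14(W), all W → L
n=16: reaches L-position 15 → W
n=17: only reaches 16(W), which is W → L
n=18: reaches L-position 9 → W
n=19: only reaches 18(W), which is W → L
n=20: reaches L-position 15 → W
n=21: only reaches 14(W), 18(W), 20(W), all W → L
n=22: reaches L-position 11 → W
n=23: only reaches 22(W), which is W → L
Reading off the rows marked L gives the requested list; there are 13 such values of n.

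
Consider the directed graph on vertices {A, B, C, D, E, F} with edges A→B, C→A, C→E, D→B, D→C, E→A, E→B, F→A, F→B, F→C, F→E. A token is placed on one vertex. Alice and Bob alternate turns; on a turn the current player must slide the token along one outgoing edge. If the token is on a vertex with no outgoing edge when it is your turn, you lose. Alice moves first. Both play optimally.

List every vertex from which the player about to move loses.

Build the W/L table. Terminal = L. A non-terminal position is W if it has a move to some L; otherwise it is L.
Every edge goes from a vertex to one that appears earlier in the order B, A, E, C, F, D, so processing vertices in that order labels each vertex after all of its successors.
B: no outgoing edge → L
A: reaches L-position B → W
E: reaches L-position B → W
C: only reaches E(W), A(W), all W → L
F: reaches L-position C → W
D: reaches L-position C → W
The losing starting vertices are exactly the entries labelled L in this table (2 of them).

B, C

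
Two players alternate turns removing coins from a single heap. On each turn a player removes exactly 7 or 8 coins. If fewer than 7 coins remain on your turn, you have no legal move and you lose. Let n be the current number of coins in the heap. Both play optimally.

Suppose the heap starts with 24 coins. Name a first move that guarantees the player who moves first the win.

Remove 7, leaving 17.

Work bottom-up. With no move the player to move loses. Otherwise the position is W if at least one move leads to an L position for the opponent, and L if every move leads to a W.
n=0: no move → L
n=1: no move → L
n=2: no move → L
n=3: no move → L
n=4: no move → L
n=5: no move → L
n=6: no move → L
n=7: reaches L-position 0 → W
n=8: reaches L-position 1 → W
n=9: reaches L-position 2 → W
n=10: reaches L-position 3 → W
n=11: reaches L-position 4 → W
n=12: reaches L-position 5 → W
n=13: reaches L-position 6 → W
n=14: reaches L-position 6 → W
n=15: only reaches 8(W), 7(W), all W → L
n=16: only reaches 9(W), 8(W), all W → L
n=17: only reaches 10(W), 9(W), all W → L
n=18: only reaches 11(W), 10(W), all W → L
n=19: only reaches 12(W), 11(W), all W → L
n=20: only reaches 13(W), 12(W), all W → L
n=21: only reaches 14(W), 13(W), all W → L
n=22: reaches L-position 15 → W
n=23: reaches L-position 16 → W
n=24: reaches L-position 17 → W
From 24, the L positions reachable in one move are: 17, 16. Any move reaching one of these is winning.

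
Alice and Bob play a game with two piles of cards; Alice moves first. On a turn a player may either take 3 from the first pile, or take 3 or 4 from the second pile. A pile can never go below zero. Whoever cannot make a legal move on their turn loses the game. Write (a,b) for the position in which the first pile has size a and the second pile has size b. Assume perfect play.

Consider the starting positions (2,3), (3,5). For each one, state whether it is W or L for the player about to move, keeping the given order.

(2,3): W, (3,5): L

Compute win/loss labels from the base case upward. A position with no move is L. Any other position is W if it can reach an L in one move, else L.
No move ever increases a pile, so every position that can arise here has a ≤ 3 and b ≤ 5; it is enough to label the cells with 0 ≤ a ≤ 3 and 0 ≤ b ≤ 5.
Every move lowers a or b (never raises either), so fill the grid row by row in increasing a, and left to right within a row: each cell's successors are then already labelled.
      b=0  b=1  b=2  b=3  b=4  b=5
a=0:    L    L    L    W    W    W
a=1:    L    L    L    W    W    W
a=2:    L    L    L    W    W    W
a=3:    W    W    W    L    L    L
Cells with no legal move (terminal, hence L): (0,0), (0,1), (0,2), (1,0), (1,1), (1,2), (2,0), (2,1), (2,2).
The remaining L cells, each justified by listing all of its moves:
(3,3): L (options (0,3)(W), (3,0)(W) are all W)
(3,4): L (options (0,4)(W), (3,1)(W), (3,0)(W) are all W)
(3,5): L (options (0,5)(W), (3,2)(W), (3,1)(W) are all W)
Every other cell has at least one move into one of the L cells above, so it is W.
(2,3): the move to (2,0) reaches an L cell, so W
(3,5): one of the L cells justified above, so L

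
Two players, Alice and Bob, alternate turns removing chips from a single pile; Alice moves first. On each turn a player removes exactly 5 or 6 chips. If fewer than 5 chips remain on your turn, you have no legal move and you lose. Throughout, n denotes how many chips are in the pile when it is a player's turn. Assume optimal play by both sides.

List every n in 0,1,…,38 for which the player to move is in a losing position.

0, 1, 2, 3, 4, 11, 12, 13, 14, 15, 22, 23, 24, 25, 26, 33, 34, 35, 36, 37

Use the standard recursion: the mover loses at a terminal position; elsewhere, the mover wins exactly when some move hands the opponent an L position.
n=0: no move → L
n=1: no move → L
n=2: no move → L
n=3: no move → L
n=4: no move → L
n=5: W (go to 0, an L position)
n=6: W (go to 1, an L position)
n=7: W (go to 2, an L position)
n=8: W (go to 3, an L position)
n=9: W (go to 4, an L position)
n=10: W (go to 4, an L position)
n=11: L (options 6(W), 5(W) are all W)
n=12: L (options 7(W), 6(W) are all W)
n=13: L (options 8(W), 7(W) are all W)
n=14: L (options 9(W), 8(W) are all W)
n=15: L (options 10(W), 9(W) are all W)
n=16: W (go to 11, an L position)
n=17: W (go to 12, an L position)
n=18: W (go to 13, an L position)
n=19: W (go to 14, an L position)
n=20: W (go to 15, an L position)
n=21: W (go to 15, an L position)
n=22: L (options 17(W), 16(W) are all W)
n=23: L (options 18(W), 17(W) are all W)
n=24: L (options 19(W), 18(W) are all W)
n=25: L (options 20(W), 19(W) are all W)
n=26: L (options 21(W), 20(W) are all W)
n=27: W (go to 22, an L position)
n=28: W (go to 23, an L position)
n=29: W (go to 24, an L position)
n=30: W (go to 25, an L position)
n=31: W (go to 26, an L position)
n=32: W (go to 26, an L position)
n=33: L (options 28(W), 27(W) are all W)
n=34: L (options 29(W), 28(W) are all W)
n=35: L (options 30(W), 29(W) are all W)
n=36: L (options 31(W), 30(W) are all W)
n=37: L (options 32(W), 31(W) are all W)
n=38: W (go to 33, an L position)
The losing starting values of n are exactly the entries labelled L in this table (20 of them).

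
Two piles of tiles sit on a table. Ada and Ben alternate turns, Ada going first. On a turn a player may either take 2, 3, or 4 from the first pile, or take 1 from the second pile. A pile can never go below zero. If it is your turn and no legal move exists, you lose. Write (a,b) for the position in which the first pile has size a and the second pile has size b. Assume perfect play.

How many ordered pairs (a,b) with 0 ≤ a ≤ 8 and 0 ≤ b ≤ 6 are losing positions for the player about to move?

25

Work bottom-up. With no move the player to move loses. Otherwise the position is W if at least one move leads to an L position for the opponent, and L if every move leads to a W.
Every move lowers a or b (never raises either), so fill the grid row by row in increasing a, and left to right within a row: each cell's successors are then already labelled.
      b=0  b=1  b=2  b=3  b=4  b=5  b=6
a=0:    L    W    L    W    L    W    L
a=1:    L    W    L    W    L    W    L
a=2:    W    L    W    L    W    L    W
a=3:    W    L    W    L    W    L    W
a=4:    W    W    W    W    W    W    W
a=5:    W    W    W    W    W    W    W
a=6:    L    W    L    W    L    W    L
a=7:    L    W    L    W    L    W    L
a=8:    W    L    W    L    W    L    W
Cells with no legal move (terminal, hence L): (0,0), (1,0).
The remaining L cells, each justified by listing all of its moves:
(0,2): only reaches (0,1)(W), which is W → L
(0,4): only reaches (0,3)(W), which is W → L
(0,6): only reaches (0,5)(W), which is W → L
(1,2): only reaches (1,1)(W), which is W → L
(1,4): only reaches (1,3)(W), which is W → L
(1,6): only reaches (1,5)(W), which is W → L
(2,1): only reaches (0,1)(W), (2,0)(W), all W → L
(2,3): only reaches (0,3)(W), (2,2)(W), all W → L
(2,5): only reaches (0,5)(W), (2,4)(W), all W → L
(3,1): only reaches (1,1)(W), (0,1)(W), (3,0)(W), all W → L
(3,3): only reaches (1,3)(W), (0,3)(W), (3,2)(W), all W → L
(3,5): only reaches (1,5)(W), (0,5)(W), (3,4)(W), all W → L
(6,0): only reaches (4,0)(W), (3,0)(W), (2,0)(W), all W → L
(6,2): only reaches (4,2)(W), (3,2)(W), (2,2)(W), (6,1)(W), all W → L
(6,4): only reaches (4,4)(W), (3,4)(W), (2,4)(W), (6,3)(W), all W → L
(6,6): only reaches (4,6)(W), (3,6)(W), (2,6)(W), (6,5)(W), all W → L
(7,0): only reaches (5,0)(W), (4,0)(W), (3,0)(W), all W → L
(7,2): only reaches (5,2)(W), (4,2)(W), (3,2)(W), (7,1)(W), all W → L
(7,4): only reaches (5,4)(W), (4,4)(W), (3,4)(W), (7,3)(W), all W → L
(7,6): only reaches (5,6)(W), (4,6)(W), (3,6)(W), (7,5)(W), all W → L
(8,1): only reaches (6,1)(W), (5,1)(W), (4,1)(W), (8,0)(W), all W → L
(8,3): only reaches (6,3)(W), (5,3)(W), (4,3)(W), (8,2)(W), all W → L
(8,5): only reaches (6,5)(W), (5,5)(W), (4,5)(W), (8,4)(W), all W → L
Every other cell has at least one move into one of the L cells above, so it is W.
L cells per row: a=0: 4, a=1: 4, a=2: 3, a=3: 3, a=4: 0, a=5: 0, a=6: 4, a=7: 4, a=8: 3; total 25.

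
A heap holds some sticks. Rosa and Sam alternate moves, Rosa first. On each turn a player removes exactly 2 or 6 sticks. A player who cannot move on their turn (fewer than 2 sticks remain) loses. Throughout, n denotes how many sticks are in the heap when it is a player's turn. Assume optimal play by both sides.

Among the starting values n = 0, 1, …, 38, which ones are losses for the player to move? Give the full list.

0, 1, 4, 5, 8, 9, 12, 13, 16, 17, 20, 21, 24, 25, 28, 29, 32, 33, 36, 37

Label each position W (a win for the player to move) or L (a loss). A position with no legal move is L; any other position is W exactly when some move reaches an L, and L when every move reaches a W.
n=0: no move → L
n=1: no move → L
n=2: can move to 0, which is L ⇒ W
n=3: can move to 1, which is L ⇒ W
n=4: the only move is to 2(W), a W ⇒ L
n=5: the only move is to 3(W), a W ⇒ L
n=6: can move to 4, which is L ⇒ W
n=7: can move to 5, which is L ⇒ W
n=8: moves to 6(W), 2(W); every one is W ⇒ L
n=9: moves to 7(W), 3(W); every one is W ⇒ L
n=10: can move to 8, which is L ⇒ W
n=11: can move to 9, which is L ⇒ W
n=12: moves to 10(W), 6(W); every one is W ⇒ L
n=13: moves to 11(W), 7(W); every one is W ⇒ L
n=14: can move to 12, which is L ⇒ W
n=15: can move to 13, which is L ⇒ W
n=16: moves to 14(W), 10(W); every one is W ⇒ L
n=17: moves to 15(W), 11(W); every one is W ⇒ L
n=18: can move to 16, which is L ⇒ W
n=19: can move to 17, which is L ⇒ W
n=20: moves to 18(W), 14(W); every one is W ⇒ L
n=21: moves to 19(W), 15(W); every one is W ⇒ L
n=22: can move to 20, which is L ⇒ W
n=23: can move to 21, which is L ⇒ W
n=24: moves to 22(W), 18(W); every one is W ⇒ L
n=25: moves to 23(W), 19(W); every one is W ⇒ L
n=26: can move to 24, which is L ⇒ W
n=27: can move to 25, which is L ⇒ W
n=28: moves to 26(W), 22(W); every one is W ⇒ L
n=29: moves to 27(W), 23(W); every one is W ⇒ L
n=30: can move to 28, which is L ⇒ W
n=31: can move to 29, which is L ⇒ W
n=32: moves to 30(W), 26(W); every one is W ⇒ L
n=33: moves to 31(W), 27(W); every one is W ⇒ L
n=34: can move to 32, which is L ⇒ W
n=35: can move to 33, which is L ⇒ W
n=36: moves to 34(W), 30(W); every one is W ⇒ L
n=37: moves to 35(W), 31(W); every one is W ⇒ L
n=38: can move to 36, which is L ⇒ W
The losing starting values of n are exactly the entries labelled L in this table (20 of them).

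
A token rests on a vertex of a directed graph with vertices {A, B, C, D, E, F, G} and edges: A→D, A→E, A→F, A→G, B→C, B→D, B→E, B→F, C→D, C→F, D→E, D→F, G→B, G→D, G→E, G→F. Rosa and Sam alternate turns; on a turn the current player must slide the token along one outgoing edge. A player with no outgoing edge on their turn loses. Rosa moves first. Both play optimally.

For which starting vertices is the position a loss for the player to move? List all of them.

Label each position W (a win for the player to move) or L (a loss). A position with no legal move is L; any other position is W exactly when some move reaches an L, and L when every move reaches a W.
Every edge goes from a vertex to one that appears earlier in the order F, E, D, C, B, G, A, so processing vertices in that order labels each vertex after all of its successors.
F: no outgoing edge → L
E: no outgoing edge → L
D: reaches L-position E → W
C: reaches L-position F → W
B: reaches L-position E → W
G: reaches L-position E → W
A: reaches L-position E → W
Reading off the rows marked L gives the requested list; there are 2 such vertices.

E, F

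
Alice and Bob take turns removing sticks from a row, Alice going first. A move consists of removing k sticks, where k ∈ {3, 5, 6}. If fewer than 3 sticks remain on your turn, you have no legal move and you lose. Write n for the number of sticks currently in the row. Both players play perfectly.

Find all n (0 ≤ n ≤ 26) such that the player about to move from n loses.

0, 1, 2, 9, 10, 11, 18, 19, 20

Positions with no move are L. A position that does have a move is losing for the player to move precisely when every available move leads to a winning position for the opponent. Fill in the labels:
n=0: no move → L
n=1: no move → L
n=2: no move → L
n=3: reaches L-position 0 → W
n=4: reaches L-position 1 → W
n=5: reaches L-position 2 → W
n=6: reaches L-position 1 → W
n=7: reaches L-position 2 → W
n=8: reaches L-position 2 → W
n=9: only reaches 6(W), 4(W), 3(W), all W → L
n=10: only reaches 7(W), 5(W), 4(W), all W → L
n=11: only reaches 8(W), 6(W), 5(W), all W → L
n=12: reaches L-position 9 → W
n=13: reaches L-position 10 → W
n=14: reaches L-position 11 → W
n=15: reaches L-position 10 → W
n=16: reaches L-position 11 → W
n=17: reaches L-position 11 → W
n=18: only reaches 15(W), 13(W), 12(W), all W → L
n=19: only reaches 16(W), 14(W), 13(W), all W → L
n=20: only reaches 17(W), 15(W), 14(W), all W → L
n=21: reaches L-position 18 → W
n=22: reaches L-position 19 → W
n=23: reaches L-position 20 → W
n=24: reaches L-position 19 → W
n=25: reaches L-position 20 → W
n=26: reaches L-position 20 → W
The losing starting values of n are exactly the entries labelled L in this table (9 of them).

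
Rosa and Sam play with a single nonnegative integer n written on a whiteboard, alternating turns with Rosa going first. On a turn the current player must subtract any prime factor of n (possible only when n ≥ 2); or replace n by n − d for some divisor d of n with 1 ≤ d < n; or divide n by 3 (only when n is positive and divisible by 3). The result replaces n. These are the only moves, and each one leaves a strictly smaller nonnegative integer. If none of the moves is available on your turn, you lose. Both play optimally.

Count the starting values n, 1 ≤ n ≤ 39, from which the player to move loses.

9

Use the standard recursion: the mover loses at a terminal position; elsewhere, the mover wins exactly when some move hands the opponent an L position.
n=0: no move → L
n=1: no move → L
n=2: reaches L-position 0 → W
n=3: reaches L-position 0 → W
n=4: only reaches 2(W), 3(W), all W → L
n=5: reaches L-position 0 → W
n=6: reaches L-position 4 → W
n=7: reaches L-position 0 → W
n=8: reaches L-position 4 → W
n=9: only reaches 3(W), 6(W), 8(W), all W → L
n=10: reaches L-position 9 → W
n=11: reaches L-position 0 → W
n=12: reaches L-position 4 → W
n=13: reaches L-position 0 → W
n=14: only reaches 7(W), 12(W), 13(W), all W → L
n=15: reaches L-position 14 → W
n=16: reaches L-position 14 → W
n=17: reaches L-position 0 → W
n=18: reaches L-position 9 → W
n=19: reaches L-position 0 → W
n=20: only reaches 10(W), 15(W), 16(W), 18(W), 19(W), all W → L
n=21: reaches L-position 14 → W
n=22: reaches L-position 20 → W
n=23: reaches L-position 0 → W
n=24: reaches L-position 20 → W
n=25: reaches L-position 20 → W
n=26: only reaches 13(W), 24(W), 25(W), all W → L
n=27: reaches L-position 9 → W
n=28: reaches L-position 14 → W
n=29: reaches L-position 0 → W
n=30: reaches L-position 20 → W
n=31: reaches L-position 0 → W
n=32: only reaches 16(W), 24(W), 28(W), 30(W), 31(W), all W → L
n=33: reaches L-position 32 → W
n=34: reaches L-position 32 → W
n=35: only reaches 28(W), 30(W), 34(W), all W → L
n=36: reaches L-position 32 → W
n=37: reaches L-position 0 → W
n=38: only reaches 19(W), 36(W), 37(W), all W → L
n=39: reaches L-position 26 → W
L entries with 1 ≤ n ≤ 39 (n=0 is outside the asked range and is not counted): n = 1, 4, 9, 14, 20, 26, 32, 35, 38; that makes 9.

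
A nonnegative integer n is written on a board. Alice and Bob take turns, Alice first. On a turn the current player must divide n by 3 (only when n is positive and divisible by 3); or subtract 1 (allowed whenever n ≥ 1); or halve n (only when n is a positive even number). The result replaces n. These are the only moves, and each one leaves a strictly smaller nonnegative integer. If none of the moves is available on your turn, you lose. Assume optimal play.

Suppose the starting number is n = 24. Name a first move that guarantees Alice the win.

Use the standard recursion: the mover loses at a terminal position; elsewhere, the mover wins exactly when some move hands the opponent an L position.
n=0: no move → L
n=1: can move to 0, which is L ⇒ W
n=2: the only move is to 1(W), a W ⇒ L
n=3: can move to 2, which is L ⇒ W
n=4: can move to 2, which is L ⇒ W
n=5: the only move is to 4(W), a W ⇒ L
n=6: can move to 2, which is L ⇒ W
n=7: the only move is to 6(W), a W ⇒ L
n=8: can move to 7, which is L ⇒ W
n=9: moves to 3(W), 8(W); every one is W ⇒ L
n=10: can move to 5, which is L ⇒ W
n=11: the only move is to 10(W), a W ⇒ L
n=12: can move to 11, which is L ⇒ W
n=13: the only move is to 12(W), a W ⇒ L
n=14: can move to 7, which is L ⇒ W
n=15: can move to 5, which is L ⇒ W
n=16: moves to 8(W), 15(W); every one is W ⇒ L
n=17: can move to 16, which is L ⇒ W
n=18: can move to 9, which is L ⇒ W
n=19: the only move is to 18(W), a W ⇒ L
n=20: can move to 19, which is L ⇒ W
n=21: can move to 7, which is L ⇒ W
n=22: can move to 11, which is L ⇒ W
n=23: the only move is to 22(W), a W ⇒ L
n=24: can move to 23, which is L ⇒ W
From 24, the L positions reachable in one move are: 23.

Move to 23.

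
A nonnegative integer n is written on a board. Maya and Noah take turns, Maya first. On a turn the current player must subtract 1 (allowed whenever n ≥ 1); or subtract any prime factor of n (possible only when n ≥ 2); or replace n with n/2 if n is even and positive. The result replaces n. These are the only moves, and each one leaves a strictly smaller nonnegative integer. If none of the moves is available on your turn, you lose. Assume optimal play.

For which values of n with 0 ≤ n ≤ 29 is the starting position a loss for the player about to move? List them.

0, 4, 9, 14, 20, 24

Use the standard recursion: the mover loses at a terminal position; elsewhere, the mover wins exactly when some move hands the opponent an L position.
n=0: no move → L
n=1: can move to 0, which is L ⇒ W
n=2: can move to 0, which is L ⇒ W
n=3: can move to 0, which is L ⇒ W
n=4: moves to 2(W), 3(W); every one is W ⇒ L
n=5: can move to 0, which is L ⇒ W
n=6: can move to 4, which is L ⇒ W
n=7: can move to 0, which is L ⇒ W
n=8: can move to 4, which is L ⇒ W
n=9: moves to 6(W), 8(W); every one is W ⇒ L
n=10: can move to 9, which is L ⇒ W
n=11: can move to 0, which is L ⇒ W
n=12: can move to 9, which is L ⇒ W
n=13: can move to 0, which is L ⇒ W
n=14: moves to 7(W), 12(W), 13(W); every one is W ⇒ L
n=15: can move to 14, which is L ⇒ W
n=16: can move to 14, which is L ⇒ W
n=17: can move to 0, which is L ⇒ W
n=18: can move to 9, which is L ⇒ W
n=19: can move to 0, which is L ⇒ W
n=20: moves to 10(W), 15(W), 18(W), 19(W); every one is W ⇒ L
n=21: can move to 14, which is L ⇒ W
n=22: can move to 20, which is L ⇒ W
n=23: can move to 0, which is L ⇒ W
n=24: moves to 12(W), 21(W), 22(W), 23(W); every one is W ⇒ L
n=25: can move to 20, which is L ⇒ W
n=26: can move to 24, which is L ⇒ W
n=27: can move to 24, which is L ⇒ W
n=28: can move to 14, which is L ⇒ W
n=29: can move to 0, which is L ⇒ W
Reading off the rows marked L gives the requested list; there are 6 such values of n.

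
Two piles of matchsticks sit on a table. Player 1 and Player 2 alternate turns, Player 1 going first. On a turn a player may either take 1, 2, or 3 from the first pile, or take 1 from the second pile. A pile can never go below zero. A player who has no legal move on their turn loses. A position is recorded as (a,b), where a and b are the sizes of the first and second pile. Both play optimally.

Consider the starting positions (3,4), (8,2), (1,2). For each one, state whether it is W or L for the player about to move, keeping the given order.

(3,4): W, (8,2): L, (1,2): W

Use the standard recursion: the mover loses at a terminal position; elsewhere, the mover wins exactly when some move hands the opponent an L position.
No move ever increases a pile, so every position that can arise here has a ≤ 8 and b ≤ 4; it is enough to label the cells with 0 ≤ a ≤ 8 and 0 ≤ b ≤ 4.
Every move lowers a or b (never raises either), so fill the grid row by row in increasing a, and left to right within a row: each cell's successors are then already labelled.
      b=0  b=1  b=2  b=3  b=4
a=0:    L    W    L    W    L
a=1:    W    L    W    L    W
a=2:    W    W    W    W    W
a=3:    W    W    W    W    W
a=4:    L    W    L    W    L
a=5:    W    L    W    L    W
a=6:    W    W    W    W    W
a=7:    W    W    W    W    W
a=8:    L    W    L    W    L
Cells with no legal move (terminal, hence L): (0,0).
The remaining L cells, each justified by listing all of its moves:
(0,2): only reaches (0,1)(W), which is W → L
(0,4): only reaches (0,3)(W), which is W → L
(1,1): only reaches (0,1)(W), (1,0)(W), all W → L
(1,3): only reaches (0,3)(W), (1,2)(W), all W → L
(4,0): only reaches (3,0)(W), (2,0)(W), (1,0)(W), all W → L
(4,2): only reaches (3,2)(W), (2,2)(W), (1,2)(W), (4,1)(W), all W → L
(4,4): only reaches (3,4)(W), (2,4)(W), (1,4)(W), (4,3)(W), all W → L
(5,1): only reaches (4,1)(W), (3,1)(W), (2,1)(W), (5,0)(W), all W → L
(5,3): only reaches (4,3)(W), (3,3)(W), (2,3)(W), (5,2)(W), all W → L
(8,0): only reaches (7,0)(W), (6,0)(W), (5,0)(W), all W → L
(8,2): only reaches (7,2)(W), (6,2)(W), (5,2)(W), (8,1)(W), all W → L
(8,4): only reaches (7,4)(W), (6,4)(W), (5,4)(W), (8,3)(W), all W → L
Every other cell has at least one move into one of the L cells above, so it is W.
(3,4): the move to (0,4) reaches an L cell, so W
(8,2): one of the L cells justified above, so L
(1,2): the move to (0,2) reaches an L cell, so W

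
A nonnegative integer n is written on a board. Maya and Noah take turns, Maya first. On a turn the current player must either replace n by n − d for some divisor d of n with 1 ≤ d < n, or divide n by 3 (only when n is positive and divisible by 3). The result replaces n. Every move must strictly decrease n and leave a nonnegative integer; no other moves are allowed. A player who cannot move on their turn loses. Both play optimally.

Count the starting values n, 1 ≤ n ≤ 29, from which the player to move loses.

Label each position W (a win for the player to move) or L (a loss). A position with no legal move is L; any other position is W exactly when some move reaches an L, and L when every move reaches a W.
n=0: no move → L
n=1: no move → L
n=2: reaches L-position 1 → W
n=3: reaches L-position 1 → W
n=4: only reaches 2(W), 3(W), all W → L
n=5: reaches L-position 4 → W
n=6: reaches L-position 4 → W
n=7: only reaches 6(W), which is W → L
n=8: reaches L-position 4 → W
n=9: only reaches 3(W), 6(W), 8(W), all W → L
n=10: reaches L-position 9 → W
n=11: only reaches 10(W), which is W → L
n=12: reaches L-position 4 → W
n=13: only reaches 12(W), which is W → L
n=14: reaches L-position 7 → W
n=15: only reaches 5(W), 10(W), 12(W), 14(W), all W → L
n=16: reaches L-position 15 → W
n=17: only reaches 16(W), which is W → L
n=18: reaches L-position 9 → W
n=19: only reaches 18(W), which is W → L
n=20: reaches L-position 15 → W
n=21: reaches L-position 7 → W
n=22: reaches L-position 11 → W
n=23: only reaches 22(W), which is W → L
n=24: reaches L-position 23 → W
n=25: only reaches 20(W), 24(W), all W → L
n=26: reaches L-position 13 → W
n=27: reaches L-position 9 → W
n=28: only reaches 14(W), 21(W), 24(W), 26(W), 27(W), all W → L
n=29: reaches L-position 28 → W
L entries with 1 ≤ n ≤ 29 (n=0 is outside the asked range and is not counted): n = 1, 4, 7, 9, 11, 13, 15, 17, 19, 23, 25, 28; that makes 12.

12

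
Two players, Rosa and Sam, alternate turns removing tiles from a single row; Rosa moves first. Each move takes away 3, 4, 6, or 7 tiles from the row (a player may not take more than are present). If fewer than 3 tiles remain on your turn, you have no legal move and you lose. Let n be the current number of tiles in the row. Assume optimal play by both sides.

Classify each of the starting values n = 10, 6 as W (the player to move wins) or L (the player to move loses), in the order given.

Positions with no move are L. A position that does have a move is losing for the player to move precisely when every available move leads to a winning position for the opponent. Fill in the labels:
n=0: no move → L
n=1: no move → L
n=2: no move → L
n=3: →0(L), so W
n=4: →1(L), so W
n=5: →2(L), so W
n=6: →2(L), so W
n=7: →1(L), so W
n=8: →2(L), so W
n=9: →2(L), so W
n=10: →7(W), 6(W), 4(W), 3(W) — all W, so L

10: L, 6: W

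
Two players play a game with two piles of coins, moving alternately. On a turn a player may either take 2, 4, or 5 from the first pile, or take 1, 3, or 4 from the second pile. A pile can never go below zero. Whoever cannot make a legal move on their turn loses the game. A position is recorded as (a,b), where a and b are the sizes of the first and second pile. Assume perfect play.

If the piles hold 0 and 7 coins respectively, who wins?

The second player wins.

Build the W/L table. Terminal = L. A non-terminal position is W if it has a move to some L; otherwise it is L.
No move ever increases a pile, so every position that can arise here has a ≤ 0 and b ≤ 7; it is enough to label the cells with 0 ≤ a ≤ 0 and 0 ≤ b ≤ 7.
Every move lowers a or b (never raises either), so fill the grid row by row in increasing a, and left to right within a row: each cell's successors are then already labelled.
      b=0  b=1  b=2  b=3  b=4  b=5  b=6  b=7
a=0:    L    W    L    W    W    W    W    L
Cells with no legal move (terminal, hence L): (0,0).
The remaining L cells, each justified by listing all of its moves:
(0,2): only reaches (0,1)(W), which is W → L
(0,7): only reaches (0,6)(W), (0,4)(W), (0,3)(W), all W → L
Every other cell has at least one move into one of the L cells above, so it is W.
Every move from (0,7) reaches a W position, so the mover loses.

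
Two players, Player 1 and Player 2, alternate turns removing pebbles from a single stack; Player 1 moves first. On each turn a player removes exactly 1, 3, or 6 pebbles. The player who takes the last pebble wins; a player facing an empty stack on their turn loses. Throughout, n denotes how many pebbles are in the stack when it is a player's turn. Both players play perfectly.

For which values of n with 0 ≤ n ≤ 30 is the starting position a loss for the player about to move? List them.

Build the W/L table. Terminal = L. A non-terminal position is W if it has a move to some L; otherwise it is L.
n=0: no move → L
n=1: can move to 0, which is L ⇒ W
n=2: the only move is to 1(W), a W ⇒ L
n=3: can move to 2, which is L ⇒ W
n=4: moves to 3(W), 1(W); every one is W ⇒ L
n=5: can move to 4, which is L ⇒ W
n=6: can move to 0, which is L ⇒ W
n=7: can move to 4, which is L ⇒ W
n=8: can move to 2, which is L ⇒ W
n=9: moves to 8(W), 6(W), 3(W); every one is W ⇒ L
n=10: can move to 9, which is L ⇒ W
n=11: moves to 10(W), 8(W), 5(W); every one is W ⇒ L
n=12: can move to 11, which is L ⇒ W
n=13: moves to 12(W), 10(W), 7(W); every one is W ⇒ L
n=14: can move to 13, which is L ⇒ W
n=15: can move to 9, which is L ⇒ W
n=16: can move to 13, which is L ⇒ W
n=17: can move to 11, which is L ⇒ W
n=18: moves to 17(W), 15(W), 12(W); every one is W ⇒ L
n=19: can move to 18, which is L ⇒ W
n=20: moves to 19(W), 17(W), 14(W); every one is W ⇒ L
n=21: can move to 20, which is L ⇒ W
n=22: moves to 21(W), 19(W), 16(W); every one is W ⇒ L
n=23: can move to 22, which is L ⇒ W
n=24: can move to 18, which is L ⇒ W
n=25: can move to 22, which is L ⇒ W
n=26: can move to 20, which is L ⇒ W
n=27: moves to 26(W), 24(W), 21(W); every one is W ⇒ L
n=28: can move to 27, which is L ⇒ W
n=29: moves to 28(W), 26(W), 23(W); every one is W ⇒ L
n=30: can move to 29, which is L ⇒ W
Reading off the rows marked L gives the requested list; there are 11 such values of n.

0, 2, 4, 9, 11, 13, 18, 20, 22, 27, 29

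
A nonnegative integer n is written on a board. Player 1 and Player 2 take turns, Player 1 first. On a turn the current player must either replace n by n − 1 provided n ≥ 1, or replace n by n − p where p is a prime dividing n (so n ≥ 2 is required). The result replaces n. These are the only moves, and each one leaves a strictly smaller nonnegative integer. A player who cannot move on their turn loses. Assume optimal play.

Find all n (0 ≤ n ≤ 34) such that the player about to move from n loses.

0, 4, 8, 12, 16, 20, 24, 28, 32

Classify positions by backward induction: terminal positions (no move available) are L. From any other position, the mover wins iff some move reaches an L.
n=0: no move → L
n=1: reaches L-position 0 → W
n=2: reaches L-position 0 → W
n=3: reaches L-position 0 → W
n=4: only reaches 2(W), 3(W), all W → L
n=5: reaches L-position 0 → W
n=6: reaches L-position 4 → W
n=7: reaches L-position 0 → W
n=8: only reaches 6(W), 7(W), all W → L
n=9: reaches L-position 8 → W
n=10: reaches L-position 8 → W
n=11: reaches L-position 0 → W
n=12: only reaches 9(W), 10(W), 11(W), all W → L
n=13: reaches L-position 0 → W
n=14: reaches L-position 12 → W
n=15: reaches L-position 12 → W
n=16: only reaches 14(W), 15(W), all W → L
n=17: reaches L-position 0 → W
n=18: reaches L-position 16 → W
n=19: reaches L-position 0 → W
n=20: only reaches 15(W), 18(W), 19(W), all W → L
n=21: reaches L-position 20 → W
n=22: reaches L-position 20 → W
n=23: reaches L-position 0 → W
n=24: only reaches 21(W), 22(W), 23(W), all W → L
n=25: reaches L-position 20 → W
n=26: reaches L-position 24 → W
n=27: reaches L-position 24 → W
n=28: only reaches 21(W), 26(W), 27(W), all W → L
n=29: reaches L-position 0 → W
n=30: reaches L-position 28 → W
n=31: reaches L-position 0 → W
n=32: only reaches 30(W), 31(W), all W → L
n=33: reaches L-position 32 → W
n=34: reaches L-position 32 → W
Reading off the rows marked L gives the requested list; there are 9 such values of n.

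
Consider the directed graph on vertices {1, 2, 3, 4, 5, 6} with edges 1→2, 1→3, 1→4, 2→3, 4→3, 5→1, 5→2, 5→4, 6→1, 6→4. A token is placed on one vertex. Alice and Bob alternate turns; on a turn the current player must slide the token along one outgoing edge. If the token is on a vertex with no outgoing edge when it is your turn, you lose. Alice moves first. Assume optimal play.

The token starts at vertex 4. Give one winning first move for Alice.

Build the W/L table. Terminal = L. A non-terminal position is W if it has a move to some L; otherwise it is L.
Every edge goes from a vertex to one that appears earlier in the order 3, 2, 4, 1, 6, 5, so processing vertices in that order labels each vertex after all of its successors.
3: no outgoing edge → L
2: →3(L), so W
4: →3(L), so W
1: →3(L), so W
6: →1(W), 4(W) — all W, so L
5: →1(W), 4(W), 2(W) — all W, so L
From 4, the L positions reachable in one move are: 3.

Move to 3.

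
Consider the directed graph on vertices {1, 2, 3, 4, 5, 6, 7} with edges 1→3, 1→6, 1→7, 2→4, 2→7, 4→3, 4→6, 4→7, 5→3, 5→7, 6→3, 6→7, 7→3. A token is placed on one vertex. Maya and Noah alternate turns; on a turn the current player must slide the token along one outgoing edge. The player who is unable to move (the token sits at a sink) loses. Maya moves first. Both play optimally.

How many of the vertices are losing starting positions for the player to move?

2

Positions with no move are L. A position that does have a move is losing for the player to move precisely when every available move leads to a winning position for the opponent. Fill in the labels:
Every edge goes from a vertex to one that appears earlier in the order 3, 7, 6, 4, 2, 5, 1, so processing vertices in that order labels each vertex after all of its successors.
3: no outgoing edge → L
7: can move to 3, which is L ⇒ W
6: can move to 3, which is L ⇒ W
4: can move to 3, which is L ⇒ W
2: moves to 4(W), 7(W); every one is W ⇒ L
5: can move to 3, which is L ⇒ W
1: can move to 3, which is L ⇒ W
The L vertices are 2, 3; that is 2 in all.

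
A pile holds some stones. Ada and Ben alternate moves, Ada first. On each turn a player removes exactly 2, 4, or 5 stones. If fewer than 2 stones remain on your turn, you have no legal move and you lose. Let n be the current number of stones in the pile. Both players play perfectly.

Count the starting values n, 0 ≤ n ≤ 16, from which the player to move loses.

6

Work bottom-up. With no move the player to move loses. Otherwise the position is W if at least one move leads to an L position for the opponent, and L if every move leads to a W.
n=0: no move → L
n=1: no move → L
n=2: W (go to 0, an L position)
n=3: W (go to 1, an L position)
n=4: W (go to 0, an L position)
n=5: W (go to 1, an L position)
n=6: W (go to 1, an L position)
n=7: L (options 5(W), 3(W), 2(W) are all W)
n=8: L (options 6(W), 4(W), 3(W) are all W)
n=9: W (go to 7, an L position)
n=10: W (go to 8, an L position)
n=11: W (go to 7, an L position)
n=12: W (go to 8, an L position)
n=13: W (go to 8, an L position)
n=14: L (options 12(W), 10(W), 9(W) are all W)
n=15: L (options 13(W), 11(W), 10(W) are all W)
n=16: W (go to 14, an L position)
L entries with 0 ≤ n ≤ 16: n = 0, 1, 7, 8, 14, 15; that makes 6.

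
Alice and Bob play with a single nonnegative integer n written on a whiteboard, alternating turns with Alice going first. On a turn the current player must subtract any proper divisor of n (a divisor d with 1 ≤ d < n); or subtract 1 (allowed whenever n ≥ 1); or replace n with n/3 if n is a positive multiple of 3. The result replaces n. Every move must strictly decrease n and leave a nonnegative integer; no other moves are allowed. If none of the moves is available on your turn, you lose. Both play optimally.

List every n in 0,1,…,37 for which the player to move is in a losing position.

0, 2, 5, 7, 9, 11, 13, 16, 19, 23, 25, 28, 31, 34, 37

Label each position W (a win for the player to move) or L (a loss). A position with no legal move is L; any other position is W exactly when some move reaches an L, and L when every move reaches a W.
n=0: no move → L
n=1: W (go to 0, an L position)
n=2: L (sole option 1(W) is W)
n=3: W (go to 2, an L position)
n=4: W (go to 2, an L position)
n=5: L (sole option 4(W) is W)
n=6: W (go to 2, an L position)
n=7: L (sole option 6(W) is W)
n=8: W (go to 7, an L position)
n=9: L (options 3(W), 6(W), 8(W) are all W)
n=10: W (go to 5, an L position)
n=11: L (sole option 10(W) is W)
n=12: W (go to 9, an L position)
n=13: L (sole option 12(W) is W)
n=14: W (go to 7, an L position)
n=15: W (go to 5, an L position)
n=16: L (options 8(W), 12(W), 14(W), 15(W) are all W)
n=17: W (go to 16, an L position)
n=18: W (go to 9, an L position)
n=19: L (sole option 18(W) is W)
n=20: W (go to 16, an L position)
n=21: W (go to 7, an L position)
n=22: W (go to 11, an L position)
n=23: L (sole option 22(W) is W)
n=24: W (go to 16, an L position)
n=25: L (options 20(W), 24(W) are all W)
n=26: W (go to 13, an L position)
n=27: W (go to 9, an L position)
n=28: L (options 14(W), 21(W), 24(W), 26(W), 27(W) are all W)
n=29: W (go to 28, an L position)
n=30: W (go to 25, an L position)
n=31: L (sole option 30(W) is W)
n=32: W (go to 16, an L position)
n=33: W (go to 11, an L position)
n=34: L (options 17(W), 32(W), 33(W) are all W)
n=35: W (go to 28, an L position)
n=36: W (go to 34, an L position)
n=37: L (sole option 36(W) is W)
Reading off the rows marked L gives the requested list; there are 15 such values of n.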